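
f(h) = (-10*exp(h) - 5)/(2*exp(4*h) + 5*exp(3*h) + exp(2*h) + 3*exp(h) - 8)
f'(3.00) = 0.00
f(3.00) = 0.00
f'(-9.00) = 0.00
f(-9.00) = 0.63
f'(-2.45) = 0.14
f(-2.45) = 0.76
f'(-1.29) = 0.61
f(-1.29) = 1.11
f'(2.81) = 0.00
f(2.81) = -0.00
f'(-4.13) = 0.02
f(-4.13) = 0.65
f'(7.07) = 0.00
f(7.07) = -0.00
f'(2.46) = 0.01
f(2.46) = -0.00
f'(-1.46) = 0.47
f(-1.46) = 1.02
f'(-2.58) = 0.12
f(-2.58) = 0.74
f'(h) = (-10*exp(h) - 5)*(-8*exp(4*h) - 15*exp(3*h) - 2*exp(2*h) - 3*exp(h))/(2*exp(4*h) + 5*exp(3*h) + exp(2*h) + 3*exp(h) - 8)^2 - 10*exp(h)/(2*exp(4*h) + 5*exp(3*h) + exp(2*h) + 3*exp(h) - 8)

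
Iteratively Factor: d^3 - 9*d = (d)*(d^2 - 9) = d*(d - 3)*(d + 3)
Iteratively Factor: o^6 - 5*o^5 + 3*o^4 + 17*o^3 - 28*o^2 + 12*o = (o + 2)*(o^5 - 7*o^4 + 17*o^3 - 17*o^2 + 6*o) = o*(o + 2)*(o^4 - 7*o^3 + 17*o^2 - 17*o + 6) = o*(o - 3)*(o + 2)*(o^3 - 4*o^2 + 5*o - 2) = o*(o - 3)*(o - 2)*(o + 2)*(o^2 - 2*o + 1) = o*(o - 3)*(o - 2)*(o - 1)*(o + 2)*(o - 1)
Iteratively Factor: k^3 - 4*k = (k)*(k^2 - 4) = k*(k + 2)*(k - 2)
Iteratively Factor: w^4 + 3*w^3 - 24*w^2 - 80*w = (w + 4)*(w^3 - w^2 - 20*w) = w*(w + 4)*(w^2 - w - 20) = w*(w - 5)*(w + 4)*(w + 4)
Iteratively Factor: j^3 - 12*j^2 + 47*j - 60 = (j - 3)*(j^2 - 9*j + 20) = (j - 5)*(j - 3)*(j - 4)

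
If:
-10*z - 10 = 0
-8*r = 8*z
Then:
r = 1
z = -1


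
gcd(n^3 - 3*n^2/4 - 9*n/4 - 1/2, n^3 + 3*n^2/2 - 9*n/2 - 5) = n^2 - n - 2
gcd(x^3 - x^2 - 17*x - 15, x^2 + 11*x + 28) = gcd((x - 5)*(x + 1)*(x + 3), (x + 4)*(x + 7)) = 1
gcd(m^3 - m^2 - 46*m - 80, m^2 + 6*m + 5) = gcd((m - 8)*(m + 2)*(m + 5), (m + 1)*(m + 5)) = m + 5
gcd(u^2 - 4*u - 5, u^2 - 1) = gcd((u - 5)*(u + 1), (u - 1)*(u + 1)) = u + 1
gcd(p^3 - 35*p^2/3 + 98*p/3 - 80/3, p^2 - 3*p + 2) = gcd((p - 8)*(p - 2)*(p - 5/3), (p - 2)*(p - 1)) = p - 2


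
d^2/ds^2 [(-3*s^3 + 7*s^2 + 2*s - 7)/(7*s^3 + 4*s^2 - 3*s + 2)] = 2*(427*s^6 + 105*s^5 - 1197*s^4 - 2099*s^3 - 177*s^2 + 462*s + 33)/(343*s^9 + 588*s^8 - 105*s^7 - 146*s^6 + 381*s^5 - 48*s^4 - 87*s^3 + 102*s^2 - 36*s + 8)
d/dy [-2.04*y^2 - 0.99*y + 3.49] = -4.08*y - 0.99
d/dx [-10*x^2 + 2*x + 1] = 2 - 20*x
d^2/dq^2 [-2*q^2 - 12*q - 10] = -4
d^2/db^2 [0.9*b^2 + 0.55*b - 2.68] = 1.80000000000000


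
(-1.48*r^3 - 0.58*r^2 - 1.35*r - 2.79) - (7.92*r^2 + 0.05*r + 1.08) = -1.48*r^3 - 8.5*r^2 - 1.4*r - 3.87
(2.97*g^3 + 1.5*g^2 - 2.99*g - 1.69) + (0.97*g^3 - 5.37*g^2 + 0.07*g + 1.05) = 3.94*g^3 - 3.87*g^2 - 2.92*g - 0.64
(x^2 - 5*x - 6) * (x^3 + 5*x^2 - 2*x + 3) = x^5 - 33*x^3 - 17*x^2 - 3*x - 18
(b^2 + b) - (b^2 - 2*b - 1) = 3*b + 1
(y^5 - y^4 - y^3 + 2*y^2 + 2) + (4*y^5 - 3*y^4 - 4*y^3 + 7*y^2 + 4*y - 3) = 5*y^5 - 4*y^4 - 5*y^3 + 9*y^2 + 4*y - 1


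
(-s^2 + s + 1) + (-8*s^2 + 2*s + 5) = -9*s^2 + 3*s + 6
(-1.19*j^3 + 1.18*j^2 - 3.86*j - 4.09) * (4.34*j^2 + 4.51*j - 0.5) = -5.1646*j^5 - 0.245699999999999*j^4 - 10.8356*j^3 - 35.7492*j^2 - 16.5159*j + 2.045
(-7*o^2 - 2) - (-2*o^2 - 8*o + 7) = -5*o^2 + 8*o - 9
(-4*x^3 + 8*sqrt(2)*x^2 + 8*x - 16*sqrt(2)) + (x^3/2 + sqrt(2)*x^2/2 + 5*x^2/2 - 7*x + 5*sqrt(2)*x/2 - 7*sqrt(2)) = -7*x^3/2 + 5*x^2/2 + 17*sqrt(2)*x^2/2 + x + 5*sqrt(2)*x/2 - 23*sqrt(2)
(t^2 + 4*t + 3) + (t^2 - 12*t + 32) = 2*t^2 - 8*t + 35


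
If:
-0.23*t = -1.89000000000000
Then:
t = 8.22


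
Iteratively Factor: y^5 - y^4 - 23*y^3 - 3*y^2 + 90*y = (y - 5)*(y^4 + 4*y^3 - 3*y^2 - 18*y) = (y - 5)*(y + 3)*(y^3 + y^2 - 6*y) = (y - 5)*(y - 2)*(y + 3)*(y^2 + 3*y) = y*(y - 5)*(y - 2)*(y + 3)*(y + 3)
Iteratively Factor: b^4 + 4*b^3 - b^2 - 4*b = (b + 1)*(b^3 + 3*b^2 - 4*b) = (b - 1)*(b + 1)*(b^2 + 4*b) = b*(b - 1)*(b + 1)*(b + 4)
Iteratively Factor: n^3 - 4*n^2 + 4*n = (n - 2)*(n^2 - 2*n) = n*(n - 2)*(n - 2)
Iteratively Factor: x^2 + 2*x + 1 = (x + 1)*(x + 1)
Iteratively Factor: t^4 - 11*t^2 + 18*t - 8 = (t + 4)*(t^3 - 4*t^2 + 5*t - 2) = (t - 1)*(t + 4)*(t^2 - 3*t + 2) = (t - 2)*(t - 1)*(t + 4)*(t - 1)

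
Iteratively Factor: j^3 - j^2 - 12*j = (j)*(j^2 - j - 12) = j*(j + 3)*(j - 4)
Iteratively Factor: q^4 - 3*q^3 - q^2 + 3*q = (q + 1)*(q^3 - 4*q^2 + 3*q) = (q - 1)*(q + 1)*(q^2 - 3*q) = (q - 3)*(q - 1)*(q + 1)*(q)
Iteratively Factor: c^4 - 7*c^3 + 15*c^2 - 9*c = (c - 3)*(c^3 - 4*c^2 + 3*c) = (c - 3)^2*(c^2 - c) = c*(c - 3)^2*(c - 1)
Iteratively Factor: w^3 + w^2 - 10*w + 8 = (w + 4)*(w^2 - 3*w + 2) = (w - 1)*(w + 4)*(w - 2)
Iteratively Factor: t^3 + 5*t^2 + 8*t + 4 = (t + 2)*(t^2 + 3*t + 2) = (t + 1)*(t + 2)*(t + 2)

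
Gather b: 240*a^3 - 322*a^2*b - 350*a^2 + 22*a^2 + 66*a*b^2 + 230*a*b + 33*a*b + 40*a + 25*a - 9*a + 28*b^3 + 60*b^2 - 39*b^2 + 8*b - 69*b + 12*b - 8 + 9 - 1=240*a^3 - 328*a^2 + 56*a + 28*b^3 + b^2*(66*a + 21) + b*(-322*a^2 + 263*a - 49)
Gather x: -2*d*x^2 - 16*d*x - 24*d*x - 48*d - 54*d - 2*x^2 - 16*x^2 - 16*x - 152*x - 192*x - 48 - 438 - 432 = -102*d + x^2*(-2*d - 18) + x*(-40*d - 360) - 918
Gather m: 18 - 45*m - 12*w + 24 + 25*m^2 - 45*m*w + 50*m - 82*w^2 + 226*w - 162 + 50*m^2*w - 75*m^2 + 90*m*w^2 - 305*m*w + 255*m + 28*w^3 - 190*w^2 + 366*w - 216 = m^2*(50*w - 50) + m*(90*w^2 - 350*w + 260) + 28*w^3 - 272*w^2 + 580*w - 336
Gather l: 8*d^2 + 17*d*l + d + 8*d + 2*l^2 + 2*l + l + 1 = 8*d^2 + 9*d + 2*l^2 + l*(17*d + 3) + 1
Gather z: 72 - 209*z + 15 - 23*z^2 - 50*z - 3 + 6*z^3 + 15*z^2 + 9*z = 6*z^3 - 8*z^2 - 250*z + 84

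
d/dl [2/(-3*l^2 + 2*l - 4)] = 4*(3*l - 1)/(3*l^2 - 2*l + 4)^2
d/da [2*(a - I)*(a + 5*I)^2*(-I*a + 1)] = -8*I*a^3 + 60*a^2 + 96*I*a + 20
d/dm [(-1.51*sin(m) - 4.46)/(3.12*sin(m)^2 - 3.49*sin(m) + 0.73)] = (4.7112*sin(m)^2 + 27.8304*sin(m) - 16.6677)*cos(m)/(9.7344*sin(m)^4 - 21.7776*sin(m)^3 + 16.7353*sin(m)^2 - 5.0954*sin(m) + 0.5329)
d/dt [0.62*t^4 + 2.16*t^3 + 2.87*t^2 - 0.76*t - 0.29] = 2.48*t^3 + 6.48*t^2 + 5.74*t - 0.76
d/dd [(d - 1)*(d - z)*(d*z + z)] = z*(3*d^2 - 2*d*z - 1)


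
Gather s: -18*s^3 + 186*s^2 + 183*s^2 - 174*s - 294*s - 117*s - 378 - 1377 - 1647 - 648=-18*s^3 + 369*s^2 - 585*s - 4050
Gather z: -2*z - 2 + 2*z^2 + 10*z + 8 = 2*z^2 + 8*z + 6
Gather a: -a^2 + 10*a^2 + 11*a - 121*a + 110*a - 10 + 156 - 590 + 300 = 9*a^2 - 144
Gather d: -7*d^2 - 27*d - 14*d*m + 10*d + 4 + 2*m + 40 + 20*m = -7*d^2 + d*(-14*m - 17) + 22*m + 44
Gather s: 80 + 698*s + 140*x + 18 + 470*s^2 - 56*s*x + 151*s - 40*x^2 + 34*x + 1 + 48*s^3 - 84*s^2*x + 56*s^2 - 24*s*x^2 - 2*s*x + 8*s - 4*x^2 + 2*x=48*s^3 + s^2*(526 - 84*x) + s*(-24*x^2 - 58*x + 857) - 44*x^2 + 176*x + 99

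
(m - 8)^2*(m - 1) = m^3 - 17*m^2 + 80*m - 64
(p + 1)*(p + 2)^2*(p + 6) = p^4 + 11*p^3 + 38*p^2 + 52*p + 24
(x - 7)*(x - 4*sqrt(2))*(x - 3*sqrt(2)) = x^3 - 7*sqrt(2)*x^2 - 7*x^2 + 24*x + 49*sqrt(2)*x - 168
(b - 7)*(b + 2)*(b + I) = b^3 - 5*b^2 + I*b^2 - 14*b - 5*I*b - 14*I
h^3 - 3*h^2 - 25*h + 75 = (h - 5)*(h - 3)*(h + 5)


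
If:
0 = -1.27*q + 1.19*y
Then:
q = 0.937007874015748*y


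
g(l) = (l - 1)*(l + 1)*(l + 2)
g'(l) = (l - 1)*(l + 1) + (l - 1)*(l + 2) + (l + 1)*(l + 2) = 3*l^2 + 4*l - 1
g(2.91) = 36.67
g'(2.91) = 36.04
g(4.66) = 137.97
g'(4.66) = 82.79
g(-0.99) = -0.02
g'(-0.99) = -2.02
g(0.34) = -2.07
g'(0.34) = 0.71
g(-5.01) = -72.54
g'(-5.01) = 54.26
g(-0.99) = -0.02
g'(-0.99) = -2.02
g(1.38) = 3.06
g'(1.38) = 10.23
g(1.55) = 4.98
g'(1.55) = 12.41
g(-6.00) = -140.00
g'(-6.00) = 83.00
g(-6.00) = -140.00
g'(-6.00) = 83.00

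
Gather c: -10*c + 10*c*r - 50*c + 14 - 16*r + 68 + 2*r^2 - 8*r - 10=c*(10*r - 60) + 2*r^2 - 24*r + 72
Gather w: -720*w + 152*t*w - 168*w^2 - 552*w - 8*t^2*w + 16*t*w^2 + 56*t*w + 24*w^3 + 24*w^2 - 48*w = 24*w^3 + w^2*(16*t - 144) + w*(-8*t^2 + 208*t - 1320)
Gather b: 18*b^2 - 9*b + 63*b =18*b^2 + 54*b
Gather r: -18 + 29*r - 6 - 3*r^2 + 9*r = -3*r^2 + 38*r - 24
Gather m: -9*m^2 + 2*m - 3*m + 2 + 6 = -9*m^2 - m + 8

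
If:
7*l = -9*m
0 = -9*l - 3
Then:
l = -1/3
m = 7/27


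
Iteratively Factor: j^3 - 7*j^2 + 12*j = (j - 4)*(j^2 - 3*j) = (j - 4)*(j - 3)*(j)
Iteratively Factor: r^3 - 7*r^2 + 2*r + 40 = (r - 4)*(r^2 - 3*r - 10) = (r - 4)*(r + 2)*(r - 5)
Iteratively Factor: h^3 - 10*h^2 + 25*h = (h)*(h^2 - 10*h + 25) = h*(h - 5)*(h - 5)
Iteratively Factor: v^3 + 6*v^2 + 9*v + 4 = (v + 4)*(v^2 + 2*v + 1) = (v + 1)*(v + 4)*(v + 1)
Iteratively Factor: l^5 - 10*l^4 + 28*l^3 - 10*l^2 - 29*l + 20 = (l - 1)*(l^4 - 9*l^3 + 19*l^2 + 9*l - 20) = (l - 1)*(l + 1)*(l^3 - 10*l^2 + 29*l - 20) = (l - 4)*(l - 1)*(l + 1)*(l^2 - 6*l + 5) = (l - 4)*(l - 1)^2*(l + 1)*(l - 5)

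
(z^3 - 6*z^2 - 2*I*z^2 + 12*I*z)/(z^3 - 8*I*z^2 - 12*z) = (z - 6)/(z - 6*I)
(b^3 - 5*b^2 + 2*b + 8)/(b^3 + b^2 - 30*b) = (b^3 - 5*b^2 + 2*b + 8)/(b*(b^2 + b - 30))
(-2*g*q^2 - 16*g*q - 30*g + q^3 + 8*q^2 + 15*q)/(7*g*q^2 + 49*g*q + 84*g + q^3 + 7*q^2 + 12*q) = (-2*g*q - 10*g + q^2 + 5*q)/(7*g*q + 28*g + q^2 + 4*q)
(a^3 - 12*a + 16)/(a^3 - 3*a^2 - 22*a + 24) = (a^2 - 4*a + 4)/(a^2 - 7*a + 6)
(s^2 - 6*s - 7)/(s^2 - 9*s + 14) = (s + 1)/(s - 2)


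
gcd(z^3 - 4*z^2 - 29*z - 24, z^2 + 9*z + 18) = z + 3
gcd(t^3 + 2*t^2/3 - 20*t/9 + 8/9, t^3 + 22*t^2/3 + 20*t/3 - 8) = t^2 + 4*t/3 - 4/3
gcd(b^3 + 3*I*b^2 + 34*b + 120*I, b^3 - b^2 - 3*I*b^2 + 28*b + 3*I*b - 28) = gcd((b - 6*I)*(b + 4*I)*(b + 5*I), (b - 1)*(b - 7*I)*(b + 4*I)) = b + 4*I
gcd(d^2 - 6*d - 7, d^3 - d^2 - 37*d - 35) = d^2 - 6*d - 7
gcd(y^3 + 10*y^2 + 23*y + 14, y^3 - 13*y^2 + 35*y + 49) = y + 1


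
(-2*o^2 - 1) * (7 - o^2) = 2*o^4 - 13*o^2 - 7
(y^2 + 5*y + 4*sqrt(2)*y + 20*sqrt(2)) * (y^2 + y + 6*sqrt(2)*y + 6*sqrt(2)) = y^4 + 6*y^3 + 10*sqrt(2)*y^3 + 53*y^2 + 60*sqrt(2)*y^2 + 50*sqrt(2)*y + 288*y + 240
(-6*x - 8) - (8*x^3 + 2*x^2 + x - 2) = -8*x^3 - 2*x^2 - 7*x - 6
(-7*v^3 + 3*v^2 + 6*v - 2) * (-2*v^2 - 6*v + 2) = 14*v^5 + 36*v^4 - 44*v^3 - 26*v^2 + 24*v - 4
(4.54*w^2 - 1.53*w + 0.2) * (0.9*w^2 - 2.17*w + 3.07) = 4.086*w^4 - 11.2288*w^3 + 17.4379*w^2 - 5.1311*w + 0.614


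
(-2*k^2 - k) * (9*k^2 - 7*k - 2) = -18*k^4 + 5*k^3 + 11*k^2 + 2*k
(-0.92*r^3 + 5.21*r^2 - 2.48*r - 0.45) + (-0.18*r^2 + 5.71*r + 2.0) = -0.92*r^3 + 5.03*r^2 + 3.23*r + 1.55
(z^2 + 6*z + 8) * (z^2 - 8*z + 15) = z^4 - 2*z^3 - 25*z^2 + 26*z + 120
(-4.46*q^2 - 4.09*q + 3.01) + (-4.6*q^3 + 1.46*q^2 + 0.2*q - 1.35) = -4.6*q^3 - 3.0*q^2 - 3.89*q + 1.66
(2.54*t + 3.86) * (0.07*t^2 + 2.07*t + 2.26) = 0.1778*t^3 + 5.528*t^2 + 13.7306*t + 8.7236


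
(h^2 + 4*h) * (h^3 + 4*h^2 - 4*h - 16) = h^5 + 8*h^4 + 12*h^3 - 32*h^2 - 64*h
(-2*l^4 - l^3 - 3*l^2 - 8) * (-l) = 2*l^5 + l^4 + 3*l^3 + 8*l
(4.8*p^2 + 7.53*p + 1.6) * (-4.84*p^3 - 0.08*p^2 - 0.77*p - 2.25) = -23.232*p^5 - 36.8292*p^4 - 12.0424*p^3 - 16.7261*p^2 - 18.1745*p - 3.6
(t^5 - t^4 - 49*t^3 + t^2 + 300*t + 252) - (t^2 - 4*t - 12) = t^5 - t^4 - 49*t^3 + 304*t + 264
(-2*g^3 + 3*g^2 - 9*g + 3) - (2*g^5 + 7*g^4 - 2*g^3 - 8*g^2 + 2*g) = -2*g^5 - 7*g^4 + 11*g^2 - 11*g + 3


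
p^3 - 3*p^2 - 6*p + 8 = (p - 4)*(p - 1)*(p + 2)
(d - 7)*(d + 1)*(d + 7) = d^3 + d^2 - 49*d - 49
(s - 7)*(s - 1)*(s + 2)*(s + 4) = s^4 - 2*s^3 - 33*s^2 - 22*s + 56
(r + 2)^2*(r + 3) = r^3 + 7*r^2 + 16*r + 12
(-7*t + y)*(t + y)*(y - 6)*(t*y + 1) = -7*t^3*y^2 + 42*t^3*y - 6*t^2*y^3 + 36*t^2*y^2 - 7*t^2*y + 42*t^2 + t*y^4 - 6*t*y^3 - 6*t*y^2 + 36*t*y + y^3 - 6*y^2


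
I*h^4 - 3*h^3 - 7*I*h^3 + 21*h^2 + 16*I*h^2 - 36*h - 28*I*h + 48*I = (h - 4)*(h - 3)*(h + 4*I)*(I*h + 1)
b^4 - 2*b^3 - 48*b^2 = b^2*(b - 8)*(b + 6)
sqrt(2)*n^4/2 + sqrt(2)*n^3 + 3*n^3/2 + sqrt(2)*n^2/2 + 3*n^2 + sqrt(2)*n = n*(n + 2)*(n + sqrt(2))*(sqrt(2)*n/2 + 1/2)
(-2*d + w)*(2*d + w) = -4*d^2 + w^2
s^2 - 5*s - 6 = (s - 6)*(s + 1)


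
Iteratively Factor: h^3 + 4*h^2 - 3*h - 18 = (h + 3)*(h^2 + h - 6) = (h - 2)*(h + 3)*(h + 3)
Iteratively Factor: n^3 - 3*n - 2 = (n + 1)*(n^2 - n - 2) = (n - 2)*(n + 1)*(n + 1)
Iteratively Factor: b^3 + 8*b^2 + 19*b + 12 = (b + 3)*(b^2 + 5*b + 4) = (b + 3)*(b + 4)*(b + 1)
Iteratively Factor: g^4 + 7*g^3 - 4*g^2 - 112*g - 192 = (g + 3)*(g^3 + 4*g^2 - 16*g - 64) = (g - 4)*(g + 3)*(g^2 + 8*g + 16) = (g - 4)*(g + 3)*(g + 4)*(g + 4)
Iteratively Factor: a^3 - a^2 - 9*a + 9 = (a - 3)*(a^2 + 2*a - 3) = (a - 3)*(a + 3)*(a - 1)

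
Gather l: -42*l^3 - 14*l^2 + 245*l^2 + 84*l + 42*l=-42*l^3 + 231*l^2 + 126*l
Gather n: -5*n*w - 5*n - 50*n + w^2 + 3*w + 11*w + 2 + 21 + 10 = n*(-5*w - 55) + w^2 + 14*w + 33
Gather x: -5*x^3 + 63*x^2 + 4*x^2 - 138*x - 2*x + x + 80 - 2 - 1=-5*x^3 + 67*x^2 - 139*x + 77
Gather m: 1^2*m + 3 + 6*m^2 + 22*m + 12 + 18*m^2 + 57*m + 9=24*m^2 + 80*m + 24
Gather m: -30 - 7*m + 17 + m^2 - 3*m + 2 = m^2 - 10*m - 11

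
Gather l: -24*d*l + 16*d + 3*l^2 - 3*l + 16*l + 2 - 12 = 16*d + 3*l^2 + l*(13 - 24*d) - 10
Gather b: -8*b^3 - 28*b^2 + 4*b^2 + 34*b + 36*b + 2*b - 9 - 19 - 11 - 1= -8*b^3 - 24*b^2 + 72*b - 40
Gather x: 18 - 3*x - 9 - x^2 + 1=-x^2 - 3*x + 10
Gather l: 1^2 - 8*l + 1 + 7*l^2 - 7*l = 7*l^2 - 15*l + 2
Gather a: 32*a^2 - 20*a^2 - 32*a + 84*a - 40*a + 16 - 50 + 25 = 12*a^2 + 12*a - 9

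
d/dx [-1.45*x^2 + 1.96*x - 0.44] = 1.96 - 2.9*x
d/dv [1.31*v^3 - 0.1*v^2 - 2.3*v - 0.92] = 3.93*v^2 - 0.2*v - 2.3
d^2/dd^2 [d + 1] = 0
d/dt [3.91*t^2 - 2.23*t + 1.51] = 7.82*t - 2.23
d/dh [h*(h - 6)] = 2*h - 6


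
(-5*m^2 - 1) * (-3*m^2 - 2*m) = 15*m^4 + 10*m^3 + 3*m^2 + 2*m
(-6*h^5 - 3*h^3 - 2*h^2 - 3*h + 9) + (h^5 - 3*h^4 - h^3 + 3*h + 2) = -5*h^5 - 3*h^4 - 4*h^3 - 2*h^2 + 11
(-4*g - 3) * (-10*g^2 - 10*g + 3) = 40*g^3 + 70*g^2 + 18*g - 9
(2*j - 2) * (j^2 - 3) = 2*j^3 - 2*j^2 - 6*j + 6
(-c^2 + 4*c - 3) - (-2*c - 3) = -c^2 + 6*c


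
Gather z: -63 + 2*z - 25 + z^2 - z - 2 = z^2 + z - 90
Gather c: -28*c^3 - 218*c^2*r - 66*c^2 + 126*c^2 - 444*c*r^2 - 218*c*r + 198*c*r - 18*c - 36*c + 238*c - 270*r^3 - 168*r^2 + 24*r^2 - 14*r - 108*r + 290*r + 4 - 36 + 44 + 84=-28*c^3 + c^2*(60 - 218*r) + c*(-444*r^2 - 20*r + 184) - 270*r^3 - 144*r^2 + 168*r + 96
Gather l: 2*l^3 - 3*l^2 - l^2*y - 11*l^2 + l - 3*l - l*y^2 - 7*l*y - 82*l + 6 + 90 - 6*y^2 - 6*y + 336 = 2*l^3 + l^2*(-y - 14) + l*(-y^2 - 7*y - 84) - 6*y^2 - 6*y + 432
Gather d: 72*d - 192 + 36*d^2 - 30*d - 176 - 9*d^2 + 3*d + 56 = 27*d^2 + 45*d - 312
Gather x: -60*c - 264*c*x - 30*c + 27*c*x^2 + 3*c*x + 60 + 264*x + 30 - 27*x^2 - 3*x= -90*c + x^2*(27*c - 27) + x*(261 - 261*c) + 90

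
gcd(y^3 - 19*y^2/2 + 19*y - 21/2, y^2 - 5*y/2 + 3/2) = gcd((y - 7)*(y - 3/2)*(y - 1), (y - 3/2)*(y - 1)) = y^2 - 5*y/2 + 3/2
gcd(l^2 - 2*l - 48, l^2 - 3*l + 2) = 1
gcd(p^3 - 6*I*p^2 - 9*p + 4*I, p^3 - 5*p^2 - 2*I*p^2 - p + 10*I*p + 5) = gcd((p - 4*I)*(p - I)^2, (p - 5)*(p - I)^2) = p^2 - 2*I*p - 1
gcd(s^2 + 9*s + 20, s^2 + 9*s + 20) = s^2 + 9*s + 20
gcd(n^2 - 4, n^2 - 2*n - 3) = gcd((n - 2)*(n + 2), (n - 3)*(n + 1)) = 1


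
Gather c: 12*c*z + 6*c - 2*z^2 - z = c*(12*z + 6) - 2*z^2 - z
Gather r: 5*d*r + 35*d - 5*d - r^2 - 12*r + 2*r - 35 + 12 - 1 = 30*d - r^2 + r*(5*d - 10) - 24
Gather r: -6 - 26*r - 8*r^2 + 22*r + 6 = -8*r^2 - 4*r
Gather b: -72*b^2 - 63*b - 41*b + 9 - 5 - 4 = -72*b^2 - 104*b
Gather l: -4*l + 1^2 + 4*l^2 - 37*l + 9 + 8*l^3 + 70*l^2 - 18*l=8*l^3 + 74*l^2 - 59*l + 10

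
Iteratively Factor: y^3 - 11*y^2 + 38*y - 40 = (y - 2)*(y^2 - 9*y + 20) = (y - 5)*(y - 2)*(y - 4)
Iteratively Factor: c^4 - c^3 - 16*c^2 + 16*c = (c + 4)*(c^3 - 5*c^2 + 4*c) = (c - 4)*(c + 4)*(c^2 - c) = (c - 4)*(c - 1)*(c + 4)*(c)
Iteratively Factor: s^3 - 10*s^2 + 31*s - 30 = (s - 5)*(s^2 - 5*s + 6) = (s - 5)*(s - 3)*(s - 2)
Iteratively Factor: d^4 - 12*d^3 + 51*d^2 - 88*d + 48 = (d - 4)*(d^3 - 8*d^2 + 19*d - 12) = (d - 4)^2*(d^2 - 4*d + 3) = (d - 4)^2*(d - 1)*(d - 3)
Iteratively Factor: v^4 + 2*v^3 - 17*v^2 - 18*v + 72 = (v - 2)*(v^3 + 4*v^2 - 9*v - 36) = (v - 3)*(v - 2)*(v^2 + 7*v + 12) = (v - 3)*(v - 2)*(v + 3)*(v + 4)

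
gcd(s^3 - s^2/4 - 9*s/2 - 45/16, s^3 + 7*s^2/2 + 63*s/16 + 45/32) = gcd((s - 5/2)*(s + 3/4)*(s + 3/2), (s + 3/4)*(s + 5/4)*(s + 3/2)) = s^2 + 9*s/4 + 9/8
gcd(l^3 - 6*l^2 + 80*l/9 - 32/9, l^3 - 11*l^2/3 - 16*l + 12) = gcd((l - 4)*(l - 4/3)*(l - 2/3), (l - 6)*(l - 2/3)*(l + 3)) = l - 2/3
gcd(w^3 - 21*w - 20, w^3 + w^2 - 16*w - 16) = w^2 + 5*w + 4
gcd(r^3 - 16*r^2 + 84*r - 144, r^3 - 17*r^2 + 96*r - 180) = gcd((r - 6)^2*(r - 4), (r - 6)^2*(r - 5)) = r^2 - 12*r + 36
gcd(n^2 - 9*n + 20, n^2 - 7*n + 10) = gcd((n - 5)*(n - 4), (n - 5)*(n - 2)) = n - 5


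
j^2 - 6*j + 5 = (j - 5)*(j - 1)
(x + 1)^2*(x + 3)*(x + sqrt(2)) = x^4 + sqrt(2)*x^3 + 5*x^3 + 7*x^2 + 5*sqrt(2)*x^2 + 3*x + 7*sqrt(2)*x + 3*sqrt(2)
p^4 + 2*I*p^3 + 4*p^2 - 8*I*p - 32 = (p - 2)*(p + 2)*(p - 2*I)*(p + 4*I)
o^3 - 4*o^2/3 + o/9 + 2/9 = (o - 1)*(o - 2/3)*(o + 1/3)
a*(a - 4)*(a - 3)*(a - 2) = a^4 - 9*a^3 + 26*a^2 - 24*a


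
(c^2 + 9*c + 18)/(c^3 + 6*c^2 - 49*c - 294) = (c + 3)/(c^2 - 49)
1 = 1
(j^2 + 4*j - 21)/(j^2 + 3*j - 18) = (j + 7)/(j + 6)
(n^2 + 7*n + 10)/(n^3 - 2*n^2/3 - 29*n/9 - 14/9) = 9*(n^2 + 7*n + 10)/(9*n^3 - 6*n^2 - 29*n - 14)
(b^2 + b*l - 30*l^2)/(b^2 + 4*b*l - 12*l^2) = (b - 5*l)/(b - 2*l)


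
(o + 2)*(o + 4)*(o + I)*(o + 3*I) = o^4 + 6*o^3 + 4*I*o^3 + 5*o^2 + 24*I*o^2 - 18*o + 32*I*o - 24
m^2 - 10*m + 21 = (m - 7)*(m - 3)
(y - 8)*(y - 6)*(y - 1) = y^3 - 15*y^2 + 62*y - 48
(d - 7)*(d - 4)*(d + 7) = d^3 - 4*d^2 - 49*d + 196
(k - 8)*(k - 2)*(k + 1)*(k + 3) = k^4 - 6*k^3 - 21*k^2 + 34*k + 48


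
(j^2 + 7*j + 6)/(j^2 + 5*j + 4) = (j + 6)/(j + 4)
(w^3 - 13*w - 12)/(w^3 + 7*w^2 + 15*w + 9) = (w - 4)/(w + 3)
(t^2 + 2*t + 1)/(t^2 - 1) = (t + 1)/(t - 1)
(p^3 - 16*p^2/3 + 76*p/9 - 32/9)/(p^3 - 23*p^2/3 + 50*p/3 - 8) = (3*p^2 - 14*p + 16)/(3*(p^2 - 7*p + 12))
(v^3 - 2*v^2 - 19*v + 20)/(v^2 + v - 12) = (v^2 - 6*v + 5)/(v - 3)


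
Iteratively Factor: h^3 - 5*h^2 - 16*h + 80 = (h - 5)*(h^2 - 16) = (h - 5)*(h - 4)*(h + 4)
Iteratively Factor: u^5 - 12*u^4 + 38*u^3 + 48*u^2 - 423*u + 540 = (u + 3)*(u^4 - 15*u^3 + 83*u^2 - 201*u + 180) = (u - 4)*(u + 3)*(u^3 - 11*u^2 + 39*u - 45) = (u - 4)*(u - 3)*(u + 3)*(u^2 - 8*u + 15) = (u - 5)*(u - 4)*(u - 3)*(u + 3)*(u - 3)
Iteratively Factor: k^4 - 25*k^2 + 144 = (k + 4)*(k^3 - 4*k^2 - 9*k + 36) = (k + 3)*(k + 4)*(k^2 - 7*k + 12) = (k - 4)*(k + 3)*(k + 4)*(k - 3)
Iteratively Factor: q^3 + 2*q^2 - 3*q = (q - 1)*(q^2 + 3*q) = (q - 1)*(q + 3)*(q)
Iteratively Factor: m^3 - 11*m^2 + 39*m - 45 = (m - 3)*(m^2 - 8*m + 15) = (m - 5)*(m - 3)*(m - 3)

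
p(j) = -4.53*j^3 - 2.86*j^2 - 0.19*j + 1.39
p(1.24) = -11.88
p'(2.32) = -86.61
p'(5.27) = -407.77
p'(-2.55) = -73.97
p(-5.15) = 545.27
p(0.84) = -3.47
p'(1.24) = -28.18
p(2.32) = -71.01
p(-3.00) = 98.53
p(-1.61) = 13.19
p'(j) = -13.59*j^2 - 5.72*j - 0.19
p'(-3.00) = -105.34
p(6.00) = -1081.19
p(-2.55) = 58.39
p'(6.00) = -523.75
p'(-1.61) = -26.21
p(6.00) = -1081.19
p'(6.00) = -523.75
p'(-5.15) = -331.17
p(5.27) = -742.07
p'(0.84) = -14.58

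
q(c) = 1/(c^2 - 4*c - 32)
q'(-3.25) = 0.15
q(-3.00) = -0.09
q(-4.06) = 1.38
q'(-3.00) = 0.08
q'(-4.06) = 23.15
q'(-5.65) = 0.03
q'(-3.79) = 1.89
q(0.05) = -0.03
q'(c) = (4 - 2*c)/(c^2 - 4*c - 32)^2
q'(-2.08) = 0.02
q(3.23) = -0.03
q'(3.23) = -0.00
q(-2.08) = -0.05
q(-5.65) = 0.04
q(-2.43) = -0.06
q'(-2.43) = 0.03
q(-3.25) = -0.12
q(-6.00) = 0.04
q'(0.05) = 0.00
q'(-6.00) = 0.02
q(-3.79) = -0.40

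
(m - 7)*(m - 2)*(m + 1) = m^3 - 8*m^2 + 5*m + 14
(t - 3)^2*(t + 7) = t^3 + t^2 - 33*t + 63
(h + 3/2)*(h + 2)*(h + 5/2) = h^3 + 6*h^2 + 47*h/4 + 15/2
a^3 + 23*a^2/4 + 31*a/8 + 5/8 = (a + 1/4)*(a + 1/2)*(a + 5)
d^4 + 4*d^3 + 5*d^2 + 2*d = d*(d + 1)^2*(d + 2)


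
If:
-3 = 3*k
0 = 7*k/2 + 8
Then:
No Solution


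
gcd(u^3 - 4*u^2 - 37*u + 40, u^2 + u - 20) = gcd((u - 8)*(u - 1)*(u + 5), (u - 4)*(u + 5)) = u + 5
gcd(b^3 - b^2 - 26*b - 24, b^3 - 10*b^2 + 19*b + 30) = b^2 - 5*b - 6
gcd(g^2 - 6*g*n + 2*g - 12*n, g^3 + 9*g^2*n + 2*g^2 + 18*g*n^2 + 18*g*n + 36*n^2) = g + 2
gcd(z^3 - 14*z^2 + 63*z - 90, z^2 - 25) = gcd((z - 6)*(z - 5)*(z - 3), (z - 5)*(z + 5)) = z - 5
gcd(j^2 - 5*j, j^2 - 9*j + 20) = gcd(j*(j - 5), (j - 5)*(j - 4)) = j - 5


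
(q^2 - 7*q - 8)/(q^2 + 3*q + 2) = (q - 8)/(q + 2)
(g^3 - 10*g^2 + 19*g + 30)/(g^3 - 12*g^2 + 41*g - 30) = (g + 1)/(g - 1)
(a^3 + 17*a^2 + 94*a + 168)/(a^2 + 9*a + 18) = (a^2 + 11*a + 28)/(a + 3)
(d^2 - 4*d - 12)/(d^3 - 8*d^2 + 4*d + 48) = 1/(d - 4)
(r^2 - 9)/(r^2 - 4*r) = (r^2 - 9)/(r*(r - 4))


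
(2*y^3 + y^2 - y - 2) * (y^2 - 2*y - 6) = 2*y^5 - 3*y^4 - 15*y^3 - 6*y^2 + 10*y + 12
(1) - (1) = 0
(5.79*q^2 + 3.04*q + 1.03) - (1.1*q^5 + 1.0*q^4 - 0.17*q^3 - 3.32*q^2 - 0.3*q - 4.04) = -1.1*q^5 - 1.0*q^4 + 0.17*q^3 + 9.11*q^2 + 3.34*q + 5.07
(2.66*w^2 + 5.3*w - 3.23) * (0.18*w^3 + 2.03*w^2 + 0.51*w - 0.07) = 0.4788*w^5 + 6.3538*w^4 + 11.5342*w^3 - 4.0401*w^2 - 2.0183*w + 0.2261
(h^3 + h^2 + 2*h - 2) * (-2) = -2*h^3 - 2*h^2 - 4*h + 4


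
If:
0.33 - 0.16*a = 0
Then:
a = 2.06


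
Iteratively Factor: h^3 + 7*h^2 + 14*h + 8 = (h + 4)*(h^2 + 3*h + 2) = (h + 1)*(h + 4)*(h + 2)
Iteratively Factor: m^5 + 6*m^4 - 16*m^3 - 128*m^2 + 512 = (m + 4)*(m^4 + 2*m^3 - 24*m^2 - 32*m + 128) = (m + 4)^2*(m^3 - 2*m^2 - 16*m + 32) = (m - 4)*(m + 4)^2*(m^2 + 2*m - 8) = (m - 4)*(m - 2)*(m + 4)^2*(m + 4)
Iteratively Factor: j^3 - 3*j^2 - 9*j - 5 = (j + 1)*(j^2 - 4*j - 5) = (j + 1)^2*(j - 5)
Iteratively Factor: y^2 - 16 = (y + 4)*(y - 4)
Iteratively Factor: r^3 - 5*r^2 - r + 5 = (r + 1)*(r^2 - 6*r + 5) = (r - 5)*(r + 1)*(r - 1)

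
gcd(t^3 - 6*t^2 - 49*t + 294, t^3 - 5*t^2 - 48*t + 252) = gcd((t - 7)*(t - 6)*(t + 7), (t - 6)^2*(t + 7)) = t^2 + t - 42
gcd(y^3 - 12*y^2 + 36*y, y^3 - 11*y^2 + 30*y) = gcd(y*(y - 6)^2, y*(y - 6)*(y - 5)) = y^2 - 6*y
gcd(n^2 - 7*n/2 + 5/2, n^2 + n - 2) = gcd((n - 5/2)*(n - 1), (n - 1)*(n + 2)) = n - 1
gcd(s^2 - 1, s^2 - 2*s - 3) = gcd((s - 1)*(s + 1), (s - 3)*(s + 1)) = s + 1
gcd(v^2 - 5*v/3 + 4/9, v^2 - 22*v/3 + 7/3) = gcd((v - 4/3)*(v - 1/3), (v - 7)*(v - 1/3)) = v - 1/3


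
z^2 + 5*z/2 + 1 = (z + 1/2)*(z + 2)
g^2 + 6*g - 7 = (g - 1)*(g + 7)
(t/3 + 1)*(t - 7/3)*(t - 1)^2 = t^4/3 - 4*t^3/9 - 22*t^2/9 + 44*t/9 - 7/3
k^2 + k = k*(k + 1)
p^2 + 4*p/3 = p*(p + 4/3)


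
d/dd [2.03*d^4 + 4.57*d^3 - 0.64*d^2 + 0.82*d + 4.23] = 8.12*d^3 + 13.71*d^2 - 1.28*d + 0.82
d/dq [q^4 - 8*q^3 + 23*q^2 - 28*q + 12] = 4*q^3 - 24*q^2 + 46*q - 28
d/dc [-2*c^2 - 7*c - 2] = -4*c - 7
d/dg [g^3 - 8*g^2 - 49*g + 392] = 3*g^2 - 16*g - 49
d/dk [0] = 0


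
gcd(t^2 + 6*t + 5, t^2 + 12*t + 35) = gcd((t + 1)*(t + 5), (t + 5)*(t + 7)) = t + 5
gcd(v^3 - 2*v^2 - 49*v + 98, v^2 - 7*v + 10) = v - 2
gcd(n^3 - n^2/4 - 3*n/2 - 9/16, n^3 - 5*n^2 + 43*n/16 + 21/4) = n + 3/4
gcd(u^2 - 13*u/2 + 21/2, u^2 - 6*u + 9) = u - 3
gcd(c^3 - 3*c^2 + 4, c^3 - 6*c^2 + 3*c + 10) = c^2 - c - 2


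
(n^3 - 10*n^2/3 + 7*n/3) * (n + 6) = n^4 + 8*n^3/3 - 53*n^2/3 + 14*n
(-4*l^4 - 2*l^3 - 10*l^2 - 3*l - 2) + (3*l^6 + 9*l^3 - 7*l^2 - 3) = 3*l^6 - 4*l^4 + 7*l^3 - 17*l^2 - 3*l - 5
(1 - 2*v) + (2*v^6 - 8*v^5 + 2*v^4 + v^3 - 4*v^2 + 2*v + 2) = 2*v^6 - 8*v^5 + 2*v^4 + v^3 - 4*v^2 + 3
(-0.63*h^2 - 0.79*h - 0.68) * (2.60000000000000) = -1.638*h^2 - 2.054*h - 1.768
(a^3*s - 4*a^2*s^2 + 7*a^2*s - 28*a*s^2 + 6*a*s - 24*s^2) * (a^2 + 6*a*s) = a^5*s + 2*a^4*s^2 + 7*a^4*s - 24*a^3*s^3 + 14*a^3*s^2 + 6*a^3*s - 168*a^2*s^3 + 12*a^2*s^2 - 144*a*s^3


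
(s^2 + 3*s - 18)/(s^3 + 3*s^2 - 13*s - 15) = (s + 6)/(s^2 + 6*s + 5)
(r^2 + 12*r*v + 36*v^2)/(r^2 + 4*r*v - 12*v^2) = (r + 6*v)/(r - 2*v)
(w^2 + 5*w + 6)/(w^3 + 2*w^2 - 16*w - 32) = (w + 3)/(w^2 - 16)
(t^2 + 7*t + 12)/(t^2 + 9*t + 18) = (t + 4)/(t + 6)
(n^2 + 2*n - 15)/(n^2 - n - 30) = (n - 3)/(n - 6)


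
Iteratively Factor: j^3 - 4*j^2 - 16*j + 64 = (j - 4)*(j^2 - 16) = (j - 4)^2*(j + 4)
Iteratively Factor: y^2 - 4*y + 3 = (y - 3)*(y - 1)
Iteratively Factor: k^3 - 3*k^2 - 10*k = (k - 5)*(k^2 + 2*k) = k*(k - 5)*(k + 2)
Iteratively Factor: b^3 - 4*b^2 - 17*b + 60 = (b + 4)*(b^2 - 8*b + 15) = (b - 5)*(b + 4)*(b - 3)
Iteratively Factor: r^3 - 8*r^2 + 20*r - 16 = (r - 2)*(r^2 - 6*r + 8) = (r - 4)*(r - 2)*(r - 2)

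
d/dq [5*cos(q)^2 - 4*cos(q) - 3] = 2*(2 - 5*cos(q))*sin(q)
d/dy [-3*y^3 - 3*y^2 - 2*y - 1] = -9*y^2 - 6*y - 2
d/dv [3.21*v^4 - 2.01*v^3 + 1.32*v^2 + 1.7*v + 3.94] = 12.84*v^3 - 6.03*v^2 + 2.64*v + 1.7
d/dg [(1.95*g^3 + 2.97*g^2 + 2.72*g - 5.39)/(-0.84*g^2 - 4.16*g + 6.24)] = (-1.638*g^4 - 16.224*g^3 + 26.4336*g^2 + 28.0104*g - 5.4496)/(0.7056*g^4 + 6.9888*g^3 + 6.8224*g^2 - 51.9168*g + 38.9376)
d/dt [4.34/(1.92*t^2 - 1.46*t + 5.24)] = (6.3364 - 16.6656*t)/(1.92*t^2 - 1.46*t + 5.24)^2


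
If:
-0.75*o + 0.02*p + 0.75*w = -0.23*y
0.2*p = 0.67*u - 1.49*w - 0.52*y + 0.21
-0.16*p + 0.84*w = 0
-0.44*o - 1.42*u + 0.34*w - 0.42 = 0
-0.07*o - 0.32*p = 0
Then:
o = 0.01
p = -0.00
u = -0.30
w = -0.00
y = 0.02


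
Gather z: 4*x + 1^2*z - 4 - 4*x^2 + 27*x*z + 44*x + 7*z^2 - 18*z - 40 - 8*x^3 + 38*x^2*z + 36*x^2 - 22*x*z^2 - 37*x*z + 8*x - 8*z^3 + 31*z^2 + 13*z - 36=-8*x^3 + 32*x^2 + 56*x - 8*z^3 + z^2*(38 - 22*x) + z*(38*x^2 - 10*x - 4) - 80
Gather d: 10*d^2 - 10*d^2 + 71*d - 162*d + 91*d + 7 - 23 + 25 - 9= 0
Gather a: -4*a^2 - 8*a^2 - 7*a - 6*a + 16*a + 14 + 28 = -12*a^2 + 3*a + 42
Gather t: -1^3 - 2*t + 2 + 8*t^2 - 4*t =8*t^2 - 6*t + 1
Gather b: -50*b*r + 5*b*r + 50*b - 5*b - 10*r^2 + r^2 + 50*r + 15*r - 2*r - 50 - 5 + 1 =b*(45 - 45*r) - 9*r^2 + 63*r - 54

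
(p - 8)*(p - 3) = p^2 - 11*p + 24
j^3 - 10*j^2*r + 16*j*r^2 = j*(j - 8*r)*(j - 2*r)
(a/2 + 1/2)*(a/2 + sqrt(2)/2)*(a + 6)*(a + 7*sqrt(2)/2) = a^4/4 + 9*sqrt(2)*a^3/8 + 7*a^3/4 + 13*a^2/4 + 63*sqrt(2)*a^2/8 + 27*sqrt(2)*a/4 + 49*a/4 + 21/2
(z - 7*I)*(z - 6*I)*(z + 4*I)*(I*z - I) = I*z^4 + 9*z^3 - I*z^3 - 9*z^2 + 10*I*z^2 + 168*z - 10*I*z - 168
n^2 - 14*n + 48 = (n - 8)*(n - 6)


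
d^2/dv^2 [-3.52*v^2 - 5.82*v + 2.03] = -7.04000000000000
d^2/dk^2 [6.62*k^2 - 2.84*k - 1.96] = 13.2400000000000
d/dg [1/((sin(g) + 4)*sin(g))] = -2*(sin(g) + 2)*cos(g)/((sin(g) + 4)^2*sin(g)^2)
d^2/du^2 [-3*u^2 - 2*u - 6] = -6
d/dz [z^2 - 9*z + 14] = 2*z - 9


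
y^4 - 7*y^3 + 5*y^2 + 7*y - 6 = (y - 6)*(y - 1)^2*(y + 1)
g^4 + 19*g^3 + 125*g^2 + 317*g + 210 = (g + 1)*(g + 5)*(g + 6)*(g + 7)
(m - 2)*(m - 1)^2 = m^3 - 4*m^2 + 5*m - 2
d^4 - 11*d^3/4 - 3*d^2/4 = d^2*(d - 3)*(d + 1/4)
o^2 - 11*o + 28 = (o - 7)*(o - 4)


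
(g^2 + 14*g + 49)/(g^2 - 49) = (g + 7)/(g - 7)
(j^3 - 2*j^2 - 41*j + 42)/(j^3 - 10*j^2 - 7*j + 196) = (j^2 + 5*j - 6)/(j^2 - 3*j - 28)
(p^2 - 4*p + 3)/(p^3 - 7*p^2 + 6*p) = (p - 3)/(p*(p - 6))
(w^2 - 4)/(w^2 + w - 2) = (w - 2)/(w - 1)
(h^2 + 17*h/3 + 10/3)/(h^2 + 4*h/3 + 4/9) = 3*(h + 5)/(3*h + 2)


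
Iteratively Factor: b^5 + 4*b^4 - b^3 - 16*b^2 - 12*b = (b)*(b^4 + 4*b^3 - b^2 - 16*b - 12) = b*(b + 2)*(b^3 + 2*b^2 - 5*b - 6) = b*(b - 2)*(b + 2)*(b^2 + 4*b + 3) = b*(b - 2)*(b + 2)*(b + 3)*(b + 1)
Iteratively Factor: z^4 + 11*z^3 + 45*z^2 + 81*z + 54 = (z + 2)*(z^3 + 9*z^2 + 27*z + 27) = (z + 2)*(z + 3)*(z^2 + 6*z + 9) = (z + 2)*(z + 3)^2*(z + 3)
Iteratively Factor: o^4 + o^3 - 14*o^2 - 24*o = (o + 2)*(o^3 - o^2 - 12*o) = o*(o + 2)*(o^2 - o - 12) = o*(o + 2)*(o + 3)*(o - 4)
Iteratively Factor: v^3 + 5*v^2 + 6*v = (v)*(v^2 + 5*v + 6) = v*(v + 2)*(v + 3)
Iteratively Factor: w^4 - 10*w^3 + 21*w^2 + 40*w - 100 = (w + 2)*(w^3 - 12*w^2 + 45*w - 50) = (w - 2)*(w + 2)*(w^2 - 10*w + 25) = (w - 5)*(w - 2)*(w + 2)*(w - 5)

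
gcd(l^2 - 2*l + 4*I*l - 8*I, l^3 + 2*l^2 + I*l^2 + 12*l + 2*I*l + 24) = l + 4*I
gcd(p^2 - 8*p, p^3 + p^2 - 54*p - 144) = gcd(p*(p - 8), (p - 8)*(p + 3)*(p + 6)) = p - 8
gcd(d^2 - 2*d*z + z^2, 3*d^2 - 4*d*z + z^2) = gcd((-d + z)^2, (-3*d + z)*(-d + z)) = -d + z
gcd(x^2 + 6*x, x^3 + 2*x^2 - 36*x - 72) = x + 6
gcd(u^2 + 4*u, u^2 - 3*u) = u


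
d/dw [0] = 0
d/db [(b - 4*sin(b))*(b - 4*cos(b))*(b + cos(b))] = -(b - 4*sin(b))*(b - 4*cos(b))*(sin(b) - 1) + (b - 4*sin(b))*(b + cos(b))*(4*sin(b) + 1) - (b - 4*cos(b))*(b + cos(b))*(4*cos(b) - 1)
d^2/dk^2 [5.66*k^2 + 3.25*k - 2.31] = 11.3200000000000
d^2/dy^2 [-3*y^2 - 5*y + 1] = -6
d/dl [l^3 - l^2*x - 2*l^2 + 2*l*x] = 3*l^2 - 2*l*x - 4*l + 2*x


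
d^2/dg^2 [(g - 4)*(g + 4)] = 2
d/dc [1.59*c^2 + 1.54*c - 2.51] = 3.18*c + 1.54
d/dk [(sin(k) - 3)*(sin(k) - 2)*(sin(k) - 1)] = (3*sin(k)^2 - 12*sin(k) + 11)*cos(k)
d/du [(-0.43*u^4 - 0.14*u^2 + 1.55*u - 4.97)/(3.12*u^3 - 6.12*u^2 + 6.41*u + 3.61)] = (-1.3416*u^6 + 5.2632*u^5 - 7.8321*u^4 - 15.8812*u^3 + 55.1078*u^2 - 61.8436*u + 37.4532)/(9.7344*u^6 - 38.1888*u^5 + 77.4528*u^4 - 55.932*u^3 - 3.09829999999999*u^2 + 46.2802*u + 13.0321)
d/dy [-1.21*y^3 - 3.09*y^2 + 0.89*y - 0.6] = -3.63*y^2 - 6.18*y + 0.89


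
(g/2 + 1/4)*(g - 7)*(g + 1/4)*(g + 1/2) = g^4/2 - 23*g^3/8 - 33*g^2/8 - 55*g/32 - 7/32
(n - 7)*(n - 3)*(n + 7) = n^3 - 3*n^2 - 49*n + 147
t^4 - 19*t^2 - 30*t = t*(t - 5)*(t + 2)*(t + 3)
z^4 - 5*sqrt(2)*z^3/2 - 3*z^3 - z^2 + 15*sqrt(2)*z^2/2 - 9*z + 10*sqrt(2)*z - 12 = (z - 4)*(z + 1)*(z - 3*sqrt(2)/2)*(z - sqrt(2))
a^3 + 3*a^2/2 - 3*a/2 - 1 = (a - 1)*(a + 1/2)*(a + 2)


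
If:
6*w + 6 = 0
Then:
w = -1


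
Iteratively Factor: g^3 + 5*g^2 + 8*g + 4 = (g + 2)*(g^2 + 3*g + 2) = (g + 1)*(g + 2)*(g + 2)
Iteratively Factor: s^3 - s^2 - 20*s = (s)*(s^2 - s - 20) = s*(s - 5)*(s + 4)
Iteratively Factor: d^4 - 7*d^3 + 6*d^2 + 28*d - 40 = (d + 2)*(d^3 - 9*d^2 + 24*d - 20) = (d - 5)*(d + 2)*(d^2 - 4*d + 4) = (d - 5)*(d - 2)*(d + 2)*(d - 2)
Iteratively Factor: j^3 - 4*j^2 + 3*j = (j - 3)*(j^2 - j) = j*(j - 3)*(j - 1)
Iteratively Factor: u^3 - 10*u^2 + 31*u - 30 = (u - 5)*(u^2 - 5*u + 6) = (u - 5)*(u - 2)*(u - 3)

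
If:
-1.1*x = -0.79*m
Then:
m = 1.39240506329114*x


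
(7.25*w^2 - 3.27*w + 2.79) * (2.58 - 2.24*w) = -16.24*w^3 + 26.0298*w^2 - 14.6862*w + 7.1982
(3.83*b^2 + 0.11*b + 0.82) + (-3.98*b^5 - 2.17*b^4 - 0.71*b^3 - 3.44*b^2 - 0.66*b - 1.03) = -3.98*b^5 - 2.17*b^4 - 0.71*b^3 + 0.39*b^2 - 0.55*b - 0.21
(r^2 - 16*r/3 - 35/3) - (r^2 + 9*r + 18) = -43*r/3 - 89/3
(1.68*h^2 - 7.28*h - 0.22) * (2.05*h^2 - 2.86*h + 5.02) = 3.444*h^4 - 19.7288*h^3 + 28.8034*h^2 - 35.9164*h - 1.1044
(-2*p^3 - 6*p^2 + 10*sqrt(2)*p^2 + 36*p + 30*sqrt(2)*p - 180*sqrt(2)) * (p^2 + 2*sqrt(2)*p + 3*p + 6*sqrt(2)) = -2*p^5 - 12*p^4 + 6*sqrt(2)*p^4 + 36*sqrt(2)*p^3 + 58*p^3 - 54*sqrt(2)*p^2 + 348*p^2 - 324*sqrt(2)*p - 360*p - 2160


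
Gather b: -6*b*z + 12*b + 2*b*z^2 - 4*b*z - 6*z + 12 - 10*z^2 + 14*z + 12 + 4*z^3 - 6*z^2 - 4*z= b*(2*z^2 - 10*z + 12) + 4*z^3 - 16*z^2 + 4*z + 24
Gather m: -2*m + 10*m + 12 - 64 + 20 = 8*m - 32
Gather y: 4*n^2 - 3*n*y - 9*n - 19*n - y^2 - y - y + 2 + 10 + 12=4*n^2 - 28*n - y^2 + y*(-3*n - 2) + 24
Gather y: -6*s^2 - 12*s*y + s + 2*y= -6*s^2 + s + y*(2 - 12*s)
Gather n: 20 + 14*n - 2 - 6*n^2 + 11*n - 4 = -6*n^2 + 25*n + 14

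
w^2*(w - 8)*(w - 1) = w^4 - 9*w^3 + 8*w^2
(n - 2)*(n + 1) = n^2 - n - 2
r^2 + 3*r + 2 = (r + 1)*(r + 2)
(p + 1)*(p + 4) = p^2 + 5*p + 4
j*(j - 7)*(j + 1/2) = j^3 - 13*j^2/2 - 7*j/2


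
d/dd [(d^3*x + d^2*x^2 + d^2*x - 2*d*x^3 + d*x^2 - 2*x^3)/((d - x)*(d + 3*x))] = x*(d^2 + 6*d*x + 6*x^2 + x)/(d^2 + 6*d*x + 9*x^2)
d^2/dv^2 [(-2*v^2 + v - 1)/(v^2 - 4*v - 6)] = 2*(-7*v^3 - 39*v^2 + 30*v - 118)/(v^6 - 12*v^5 + 30*v^4 + 80*v^3 - 180*v^2 - 432*v - 216)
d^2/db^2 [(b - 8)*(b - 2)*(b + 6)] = 6*b - 8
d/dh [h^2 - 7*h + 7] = 2*h - 7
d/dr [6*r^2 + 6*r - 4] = 12*r + 6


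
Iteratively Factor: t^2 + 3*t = (t + 3)*(t)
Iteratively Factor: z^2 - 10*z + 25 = (z - 5)*(z - 5)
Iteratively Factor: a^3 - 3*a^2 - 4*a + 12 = (a + 2)*(a^2 - 5*a + 6) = (a - 2)*(a + 2)*(a - 3)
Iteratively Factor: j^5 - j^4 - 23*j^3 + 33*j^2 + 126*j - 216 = (j + 4)*(j^4 - 5*j^3 - 3*j^2 + 45*j - 54) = (j + 3)*(j + 4)*(j^3 - 8*j^2 + 21*j - 18) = (j - 3)*(j + 3)*(j + 4)*(j^2 - 5*j + 6) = (j - 3)*(j - 2)*(j + 3)*(j + 4)*(j - 3)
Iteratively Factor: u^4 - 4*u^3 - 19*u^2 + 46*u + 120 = (u - 5)*(u^3 + u^2 - 14*u - 24) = (u - 5)*(u - 4)*(u^2 + 5*u + 6) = (u - 5)*(u - 4)*(u + 3)*(u + 2)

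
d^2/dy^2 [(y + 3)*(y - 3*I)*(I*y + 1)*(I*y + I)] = -12*y^2 + 24*y*(-1 + I) + 32*I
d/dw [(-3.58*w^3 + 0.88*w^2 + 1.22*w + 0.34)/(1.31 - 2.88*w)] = (20.6208*w^3 - 16.6038*w^2 + 2.3056*w + 2.5774)/(8.2944*w^2 - 7.5456*w + 1.7161)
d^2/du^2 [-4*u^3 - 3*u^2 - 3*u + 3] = -24*u - 6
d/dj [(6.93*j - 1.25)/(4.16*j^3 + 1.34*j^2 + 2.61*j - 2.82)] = (-57.6576*j^3 + 6.3138*j^2 + 3.35*j - 16.2801)/(17.3056*j^6 + 11.1488*j^5 + 23.5108*j^4 - 16.4676*j^3 - 0.745500000000001*j^2 - 14.7204*j + 7.9524)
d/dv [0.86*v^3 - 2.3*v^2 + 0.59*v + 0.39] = 2.58*v^2 - 4.6*v + 0.59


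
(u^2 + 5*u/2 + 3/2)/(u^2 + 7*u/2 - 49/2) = (2*u^2 + 5*u + 3)/(2*u^2 + 7*u - 49)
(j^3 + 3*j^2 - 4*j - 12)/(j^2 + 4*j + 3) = (j^2 - 4)/(j + 1)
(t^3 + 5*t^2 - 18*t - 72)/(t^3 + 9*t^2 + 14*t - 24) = (t^2 - t - 12)/(t^2 + 3*t - 4)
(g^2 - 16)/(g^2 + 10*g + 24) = (g - 4)/(g + 6)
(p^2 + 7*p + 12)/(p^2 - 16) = (p + 3)/(p - 4)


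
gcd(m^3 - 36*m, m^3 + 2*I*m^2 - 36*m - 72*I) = m^2 - 36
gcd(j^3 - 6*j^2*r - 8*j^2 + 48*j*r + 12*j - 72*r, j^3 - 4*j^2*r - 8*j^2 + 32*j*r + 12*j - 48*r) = j^2 - 8*j + 12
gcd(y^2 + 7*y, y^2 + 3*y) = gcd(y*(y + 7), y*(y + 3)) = y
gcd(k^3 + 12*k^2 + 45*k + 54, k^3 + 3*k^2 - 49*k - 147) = k + 3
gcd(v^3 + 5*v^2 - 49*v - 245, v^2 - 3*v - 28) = v - 7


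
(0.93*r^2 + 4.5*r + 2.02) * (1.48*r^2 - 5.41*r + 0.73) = 1.3764*r^4 + 1.6287*r^3 - 20.6765*r^2 - 7.6432*r + 1.4746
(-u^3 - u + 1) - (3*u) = -u^3 - 4*u + 1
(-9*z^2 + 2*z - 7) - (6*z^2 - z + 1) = -15*z^2 + 3*z - 8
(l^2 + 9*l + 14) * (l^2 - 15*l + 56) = l^4 - 6*l^3 - 65*l^2 + 294*l + 784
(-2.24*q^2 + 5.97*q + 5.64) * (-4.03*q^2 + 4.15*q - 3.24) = 9.0272*q^4 - 33.3551*q^3 + 9.3039*q^2 + 4.0632*q - 18.2736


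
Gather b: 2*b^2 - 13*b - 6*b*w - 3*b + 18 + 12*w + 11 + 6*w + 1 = 2*b^2 + b*(-6*w - 16) + 18*w + 30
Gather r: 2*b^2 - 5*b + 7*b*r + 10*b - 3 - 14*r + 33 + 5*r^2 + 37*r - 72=2*b^2 + 5*b + 5*r^2 + r*(7*b + 23) - 42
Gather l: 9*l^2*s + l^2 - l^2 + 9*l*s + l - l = 9*l^2*s + 9*l*s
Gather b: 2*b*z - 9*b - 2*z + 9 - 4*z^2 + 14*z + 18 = b*(2*z - 9) - 4*z^2 + 12*z + 27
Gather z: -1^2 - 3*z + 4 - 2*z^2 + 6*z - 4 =-2*z^2 + 3*z - 1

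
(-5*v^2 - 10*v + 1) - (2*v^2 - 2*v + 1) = -7*v^2 - 8*v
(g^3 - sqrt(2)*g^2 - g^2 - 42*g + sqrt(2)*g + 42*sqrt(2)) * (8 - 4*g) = -4*g^4 + 4*sqrt(2)*g^3 + 12*g^3 - 12*sqrt(2)*g^2 + 160*g^2 - 336*g - 160*sqrt(2)*g + 336*sqrt(2)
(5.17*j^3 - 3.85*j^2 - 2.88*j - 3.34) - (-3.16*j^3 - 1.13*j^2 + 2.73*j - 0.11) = 8.33*j^3 - 2.72*j^2 - 5.61*j - 3.23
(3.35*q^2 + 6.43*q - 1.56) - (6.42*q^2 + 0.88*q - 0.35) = -3.07*q^2 + 5.55*q - 1.21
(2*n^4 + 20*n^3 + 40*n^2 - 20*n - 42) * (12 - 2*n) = -4*n^5 - 16*n^4 + 160*n^3 + 520*n^2 - 156*n - 504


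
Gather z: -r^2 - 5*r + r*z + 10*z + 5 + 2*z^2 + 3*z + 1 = -r^2 - 5*r + 2*z^2 + z*(r + 13) + 6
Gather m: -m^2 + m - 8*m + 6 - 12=-m^2 - 7*m - 6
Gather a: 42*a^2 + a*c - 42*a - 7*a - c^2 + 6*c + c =42*a^2 + a*(c - 49) - c^2 + 7*c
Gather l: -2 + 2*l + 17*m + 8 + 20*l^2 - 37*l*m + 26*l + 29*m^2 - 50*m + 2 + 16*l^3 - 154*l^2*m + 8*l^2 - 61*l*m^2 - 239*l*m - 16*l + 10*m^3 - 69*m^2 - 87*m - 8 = 16*l^3 + l^2*(28 - 154*m) + l*(-61*m^2 - 276*m + 12) + 10*m^3 - 40*m^2 - 120*m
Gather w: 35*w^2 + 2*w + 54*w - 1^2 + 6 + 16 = 35*w^2 + 56*w + 21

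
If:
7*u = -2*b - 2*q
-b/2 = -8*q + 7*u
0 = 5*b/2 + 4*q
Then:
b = 0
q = 0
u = 0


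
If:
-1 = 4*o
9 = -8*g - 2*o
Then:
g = -17/16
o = -1/4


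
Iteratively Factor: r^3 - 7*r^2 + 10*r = (r - 5)*(r^2 - 2*r) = (r - 5)*(r - 2)*(r)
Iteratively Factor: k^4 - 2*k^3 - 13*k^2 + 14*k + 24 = (k - 4)*(k^3 + 2*k^2 - 5*k - 6) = (k - 4)*(k + 1)*(k^2 + k - 6) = (k - 4)*(k + 1)*(k + 3)*(k - 2)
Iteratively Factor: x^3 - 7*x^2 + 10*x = (x)*(x^2 - 7*x + 10) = x*(x - 5)*(x - 2)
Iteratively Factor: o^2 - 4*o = (o - 4)*(o)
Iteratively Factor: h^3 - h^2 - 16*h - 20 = (h - 5)*(h^2 + 4*h + 4) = (h - 5)*(h + 2)*(h + 2)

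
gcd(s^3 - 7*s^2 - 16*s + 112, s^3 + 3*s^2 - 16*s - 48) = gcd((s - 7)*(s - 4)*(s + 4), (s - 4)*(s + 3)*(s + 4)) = s^2 - 16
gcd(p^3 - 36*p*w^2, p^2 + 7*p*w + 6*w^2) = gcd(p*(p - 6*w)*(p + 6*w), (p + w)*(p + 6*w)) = p + 6*w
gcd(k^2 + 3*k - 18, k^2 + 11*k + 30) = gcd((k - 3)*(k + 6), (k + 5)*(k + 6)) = k + 6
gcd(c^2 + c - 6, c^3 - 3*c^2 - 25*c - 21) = c + 3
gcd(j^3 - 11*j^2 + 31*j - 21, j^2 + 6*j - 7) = j - 1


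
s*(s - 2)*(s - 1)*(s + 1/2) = s^4 - 5*s^3/2 + s^2/2 + s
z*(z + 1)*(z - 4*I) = z^3 + z^2 - 4*I*z^2 - 4*I*z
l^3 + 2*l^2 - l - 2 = (l - 1)*(l + 1)*(l + 2)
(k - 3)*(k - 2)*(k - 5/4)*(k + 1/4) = k^4 - 6*k^3 + 171*k^2/16 - 71*k/16 - 15/8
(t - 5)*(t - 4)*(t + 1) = t^3 - 8*t^2 + 11*t + 20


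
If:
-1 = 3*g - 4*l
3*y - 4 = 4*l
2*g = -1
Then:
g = -1/2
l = -1/8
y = 7/6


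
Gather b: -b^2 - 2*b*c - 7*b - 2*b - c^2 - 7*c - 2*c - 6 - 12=-b^2 + b*(-2*c - 9) - c^2 - 9*c - 18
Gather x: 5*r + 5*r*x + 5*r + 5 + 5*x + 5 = 10*r + x*(5*r + 5) + 10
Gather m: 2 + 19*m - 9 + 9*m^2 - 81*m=9*m^2 - 62*m - 7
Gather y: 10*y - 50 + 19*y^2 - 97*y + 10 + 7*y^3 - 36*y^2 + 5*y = 7*y^3 - 17*y^2 - 82*y - 40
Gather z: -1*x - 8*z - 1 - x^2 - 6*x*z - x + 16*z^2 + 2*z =-x^2 - 2*x + 16*z^2 + z*(-6*x - 6) - 1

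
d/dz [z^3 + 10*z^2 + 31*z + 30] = 3*z^2 + 20*z + 31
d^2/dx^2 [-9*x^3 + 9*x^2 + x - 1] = 18 - 54*x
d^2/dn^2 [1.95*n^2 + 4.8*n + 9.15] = 3.90000000000000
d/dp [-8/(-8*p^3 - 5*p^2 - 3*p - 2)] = 8*(-24*p^2 - 10*p - 3)/(8*p^3 + 5*p^2 + 3*p + 2)^2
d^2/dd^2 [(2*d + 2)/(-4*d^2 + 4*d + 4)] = (3*d*(-d^2 + d + 1) + (d + 1)*(2*d - 1)^2)/(-d^2 + d + 1)^3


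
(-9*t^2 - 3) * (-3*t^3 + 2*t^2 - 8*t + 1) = 27*t^5 - 18*t^4 + 81*t^3 - 15*t^2 + 24*t - 3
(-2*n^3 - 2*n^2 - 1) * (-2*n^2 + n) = 4*n^5 + 2*n^4 - 2*n^3 + 2*n^2 - n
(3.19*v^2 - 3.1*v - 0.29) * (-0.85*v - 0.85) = -2.7115*v^3 - 0.0765000000000002*v^2 + 2.8815*v + 0.2465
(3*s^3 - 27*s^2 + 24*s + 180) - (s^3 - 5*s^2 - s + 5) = 2*s^3 - 22*s^2 + 25*s + 175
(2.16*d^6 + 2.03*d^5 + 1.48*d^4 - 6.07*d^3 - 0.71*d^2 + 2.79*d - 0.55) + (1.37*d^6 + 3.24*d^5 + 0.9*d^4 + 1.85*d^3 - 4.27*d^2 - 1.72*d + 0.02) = 3.53*d^6 + 5.27*d^5 + 2.38*d^4 - 4.22*d^3 - 4.98*d^2 + 1.07*d - 0.53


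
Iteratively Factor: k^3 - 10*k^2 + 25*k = (k)*(k^2 - 10*k + 25) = k*(k - 5)*(k - 5)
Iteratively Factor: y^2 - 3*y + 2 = (y - 2)*(y - 1)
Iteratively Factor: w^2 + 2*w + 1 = (w + 1)*(w + 1)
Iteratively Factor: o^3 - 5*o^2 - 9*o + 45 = (o + 3)*(o^2 - 8*o + 15) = (o - 5)*(o + 3)*(o - 3)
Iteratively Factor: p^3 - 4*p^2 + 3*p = (p - 3)*(p^2 - p) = (p - 3)*(p - 1)*(p)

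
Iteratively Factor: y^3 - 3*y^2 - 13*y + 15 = (y - 1)*(y^2 - 2*y - 15) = (y - 5)*(y - 1)*(y + 3)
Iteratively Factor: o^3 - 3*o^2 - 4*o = (o)*(o^2 - 3*o - 4) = o*(o + 1)*(o - 4)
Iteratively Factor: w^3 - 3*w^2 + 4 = (w - 2)*(w^2 - w - 2) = (w - 2)*(w + 1)*(w - 2)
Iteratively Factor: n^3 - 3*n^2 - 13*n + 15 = (n + 3)*(n^2 - 6*n + 5) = (n - 5)*(n + 3)*(n - 1)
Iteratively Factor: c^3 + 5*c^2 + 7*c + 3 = (c + 1)*(c^2 + 4*c + 3) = (c + 1)^2*(c + 3)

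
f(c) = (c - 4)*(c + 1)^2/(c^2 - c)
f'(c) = (1 - 2*c)*(c - 4)*(c + 1)^2/(c^2 - c)^2 + (c - 4)*(2*c + 2)/(c^2 - c) + (c + 1)^2/(c^2 - c)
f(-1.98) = -0.97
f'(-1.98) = 1.33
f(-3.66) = -3.18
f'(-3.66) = 1.25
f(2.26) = -6.49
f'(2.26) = 7.78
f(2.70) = -3.88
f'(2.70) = 4.60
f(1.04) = -296.11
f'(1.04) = 7497.30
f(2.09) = -8.01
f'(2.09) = 10.18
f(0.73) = 49.65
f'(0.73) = 158.10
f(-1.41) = -0.27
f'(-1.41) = 1.05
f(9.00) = 6.94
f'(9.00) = 1.14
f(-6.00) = -5.95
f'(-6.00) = 1.13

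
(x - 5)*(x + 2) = x^2 - 3*x - 10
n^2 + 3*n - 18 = (n - 3)*(n + 6)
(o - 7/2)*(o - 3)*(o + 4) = o^3 - 5*o^2/2 - 31*o/2 + 42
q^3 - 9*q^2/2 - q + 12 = (q - 4)*(q - 2)*(q + 3/2)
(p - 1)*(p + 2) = p^2 + p - 2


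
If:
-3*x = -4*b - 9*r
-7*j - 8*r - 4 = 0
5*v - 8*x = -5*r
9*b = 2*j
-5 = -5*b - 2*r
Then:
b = -48/23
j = -216/23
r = 355/46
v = 5721/230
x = 937/46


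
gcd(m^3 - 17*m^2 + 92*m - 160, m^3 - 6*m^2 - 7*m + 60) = m^2 - 9*m + 20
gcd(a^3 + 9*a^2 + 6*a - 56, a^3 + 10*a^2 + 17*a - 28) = a^2 + 11*a + 28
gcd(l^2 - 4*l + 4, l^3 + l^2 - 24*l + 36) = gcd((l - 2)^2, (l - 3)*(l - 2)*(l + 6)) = l - 2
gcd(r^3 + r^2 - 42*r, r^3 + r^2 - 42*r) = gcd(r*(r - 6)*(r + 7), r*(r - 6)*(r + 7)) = r^3 + r^2 - 42*r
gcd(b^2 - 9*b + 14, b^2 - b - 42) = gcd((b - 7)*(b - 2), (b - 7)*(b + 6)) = b - 7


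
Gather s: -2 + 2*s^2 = 2*s^2 - 2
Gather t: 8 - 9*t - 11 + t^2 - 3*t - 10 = t^2 - 12*t - 13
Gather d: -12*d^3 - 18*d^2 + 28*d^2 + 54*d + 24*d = -12*d^3 + 10*d^2 + 78*d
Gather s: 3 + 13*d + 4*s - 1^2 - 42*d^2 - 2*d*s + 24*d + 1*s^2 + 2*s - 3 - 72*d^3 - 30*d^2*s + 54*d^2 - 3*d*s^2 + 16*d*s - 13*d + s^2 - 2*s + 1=-72*d^3 + 12*d^2 + 24*d + s^2*(2 - 3*d) + s*(-30*d^2 + 14*d + 4)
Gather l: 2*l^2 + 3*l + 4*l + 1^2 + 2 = 2*l^2 + 7*l + 3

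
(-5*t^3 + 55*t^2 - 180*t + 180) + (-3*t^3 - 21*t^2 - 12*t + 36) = -8*t^3 + 34*t^2 - 192*t + 216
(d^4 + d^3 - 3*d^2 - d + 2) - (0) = d^4 + d^3 - 3*d^2 - d + 2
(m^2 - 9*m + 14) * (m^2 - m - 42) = m^4 - 10*m^3 - 19*m^2 + 364*m - 588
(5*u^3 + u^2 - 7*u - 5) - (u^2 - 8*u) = 5*u^3 + u - 5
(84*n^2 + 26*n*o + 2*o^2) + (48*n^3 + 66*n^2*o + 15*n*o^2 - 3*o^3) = 48*n^3 + 66*n^2*o + 84*n^2 + 15*n*o^2 + 26*n*o - 3*o^3 + 2*o^2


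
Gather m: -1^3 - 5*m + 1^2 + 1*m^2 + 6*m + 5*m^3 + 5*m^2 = 5*m^3 + 6*m^2 + m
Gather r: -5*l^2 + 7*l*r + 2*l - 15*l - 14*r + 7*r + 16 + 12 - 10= -5*l^2 - 13*l + r*(7*l - 7) + 18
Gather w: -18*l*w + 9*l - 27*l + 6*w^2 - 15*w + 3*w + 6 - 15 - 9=-18*l + 6*w^2 + w*(-18*l - 12) - 18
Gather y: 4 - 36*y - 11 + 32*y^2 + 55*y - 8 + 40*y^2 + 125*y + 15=72*y^2 + 144*y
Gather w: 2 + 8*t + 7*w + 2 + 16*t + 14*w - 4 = 24*t + 21*w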